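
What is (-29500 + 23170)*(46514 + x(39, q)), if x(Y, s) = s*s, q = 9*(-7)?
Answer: -319557390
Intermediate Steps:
q = -63
x(Y, s) = s²
(-29500 + 23170)*(46514 + x(39, q)) = (-29500 + 23170)*(46514 + (-63)²) = -6330*(46514 + 3969) = -6330*50483 = -319557390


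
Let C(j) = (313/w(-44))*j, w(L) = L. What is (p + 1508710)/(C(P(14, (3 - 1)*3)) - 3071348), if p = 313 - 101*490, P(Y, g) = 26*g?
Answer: -16054863/33797035 ≈ -0.47504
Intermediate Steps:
p = -49177 (p = 313 - 49490 = -49177)
C(j) = -313*j/44 (C(j) = (313/(-44))*j = (313*(-1/44))*j = -313*j/44)
(p + 1508710)/(C(P(14, (3 - 1)*3)) - 3071348) = (-49177 + 1508710)/(-4069*(3 - 1)*3/22 - 3071348) = 1459533/(-4069*2*3/22 - 3071348) = 1459533/(-4069*6/22 - 3071348) = 1459533/(-313/44*156 - 3071348) = 1459533/(-12207/11 - 3071348) = 1459533/(-33797035/11) = 1459533*(-11/33797035) = -16054863/33797035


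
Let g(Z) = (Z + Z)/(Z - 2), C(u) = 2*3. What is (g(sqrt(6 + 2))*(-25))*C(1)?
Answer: -600 - 300*sqrt(2) ≈ -1024.3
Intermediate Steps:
C(u) = 6
g(Z) = 2*Z/(-2 + Z) (g(Z) = (2*Z)/(-2 + Z) = 2*Z/(-2 + Z))
(g(sqrt(6 + 2))*(-25))*C(1) = ((2*sqrt(6 + 2)/(-2 + sqrt(6 + 2)))*(-25))*6 = ((2*sqrt(8)/(-2 + sqrt(8)))*(-25))*6 = ((2*(2*sqrt(2))/(-2 + 2*sqrt(2)))*(-25))*6 = ((4*sqrt(2)/(-2 + 2*sqrt(2)))*(-25))*6 = -100*sqrt(2)/(-2 + 2*sqrt(2))*6 = -600*sqrt(2)/(-2 + 2*sqrt(2))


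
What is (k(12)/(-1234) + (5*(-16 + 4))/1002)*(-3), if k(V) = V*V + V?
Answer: 57588/103039 ≈ 0.55890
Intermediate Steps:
k(V) = V + V**2 (k(V) = V**2 + V = V + V**2)
(k(12)/(-1234) + (5*(-16 + 4))/1002)*(-3) = ((12*(1 + 12))/(-1234) + (5*(-16 + 4))/1002)*(-3) = ((12*13)*(-1/1234) + (5*(-12))*(1/1002))*(-3) = (156*(-1/1234) - 60*1/1002)*(-3) = (-78/617 - 10/167)*(-3) = -19196/103039*(-3) = 57588/103039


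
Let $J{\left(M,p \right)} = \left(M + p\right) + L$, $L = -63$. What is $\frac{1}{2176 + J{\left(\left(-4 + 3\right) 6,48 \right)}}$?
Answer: $\frac{1}{2155} \approx 0.00046404$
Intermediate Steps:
$J{\left(M,p \right)} = -63 + M + p$ ($J{\left(M,p \right)} = \left(M + p\right) - 63 = -63 + M + p$)
$\frac{1}{2176 + J{\left(\left(-4 + 3\right) 6,48 \right)}} = \frac{1}{2176 + \left(-63 + \left(-4 + 3\right) 6 + 48\right)} = \frac{1}{2176 - 21} = \frac{1}{2155}$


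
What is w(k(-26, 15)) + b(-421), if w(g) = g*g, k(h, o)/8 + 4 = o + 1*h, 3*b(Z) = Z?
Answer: 42779/3 ≈ 14260.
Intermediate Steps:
b(Z) = Z/3
k(h, o) = -32 + 8*h + 8*o (k(h, o) = -32 + 8*(o + 1*h) = -32 + 8*(o + h) = -32 + 8*(h + o) = -32 + (8*h + 8*o) = -32 + 8*h + 8*o)
w(g) = g²
w(k(-26, 15)) + b(-421) = (-32 + 8*(-26) + 8*15)² + (⅓)*(-421) = (-32 - 208 + 120)² - 421/3 = (-120)² - 421/3 = 14400 - 421/3 = 42779/3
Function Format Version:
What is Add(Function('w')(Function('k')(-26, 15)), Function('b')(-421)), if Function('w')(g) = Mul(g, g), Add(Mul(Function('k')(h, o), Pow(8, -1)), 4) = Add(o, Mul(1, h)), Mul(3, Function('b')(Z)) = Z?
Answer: Rational(42779, 3) ≈ 14260.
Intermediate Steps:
Function('b')(Z) = Mul(Rational(1, 3), Z)
Function('k')(h, o) = Add(-32, Mul(8, h), Mul(8, o)) (Function('k')(h, o) = Add(-32, Mul(8, Add(o, Mul(1, h)))) = Add(-32, Mul(8, Add(o, h))) = Add(-32, Mul(8, Add(h, o))) = Add(-32, Add(Mul(8, h), Mul(8, o))) = Add(-32, Mul(8, h), Mul(8, o)))
Function('w')(g) = Pow(g, 2)
Add(Function('w')(Function('k')(-26, 15)), Function('b')(-421)) = Add(Pow(Add(-32, Mul(8, -26), Mul(8, 15)), 2), Mul(Rational(1, 3), -421)) = Add(Pow(Add(-32, -208, 120), 2), Rational(-421, 3)) = Add(Pow(-120, 2), Rational(-421, 3)) = Add(14400, Rational(-421, 3)) = Rational(42779, 3)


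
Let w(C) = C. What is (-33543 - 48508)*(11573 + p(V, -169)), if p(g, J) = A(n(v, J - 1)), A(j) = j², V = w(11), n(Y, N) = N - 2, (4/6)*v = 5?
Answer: -3376973007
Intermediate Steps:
v = 15/2 (v = (3/2)*5 = 15/2 ≈ 7.5000)
n(Y, N) = -2 + N
V = 11
p(g, J) = (-3 + J)² (p(g, J) = (-2 + (J - 1))² = (-2 + (-1 + J))² = (-3 + J)²)
(-33543 - 48508)*(11573 + p(V, -169)) = (-33543 - 48508)*(11573 + (-3 - 169)²) = -82051*(11573 + (-172)²) = -82051*(11573 + 29584) = -82051*41157 = -3376973007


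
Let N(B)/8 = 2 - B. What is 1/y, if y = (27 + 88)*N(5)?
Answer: -1/2760 ≈ -0.00036232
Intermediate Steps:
N(B) = 16 - 8*B (N(B) = 8*(2 - B) = 16 - 8*B)
y = -2760 (y = (27 + 88)*(16 - 8*5) = 115*(16 - 40) = 115*(-24) = -2760)
1/y = 1/(-2760) = -1/2760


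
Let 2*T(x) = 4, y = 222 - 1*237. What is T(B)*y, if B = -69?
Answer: -30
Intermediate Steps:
y = -15 (y = 222 - 237 = -15)
T(x) = 2 (T(x) = (1/2)*4 = 2)
T(B)*y = 2*(-15) = -30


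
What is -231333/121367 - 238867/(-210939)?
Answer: -19806580498/25601033613 ≈ -0.77366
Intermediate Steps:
-231333/121367 - 238867/(-210939) = -231333*1/121367 - 238867*(-1/210939) = -231333/121367 + 238867/210939 = -19806580498/25601033613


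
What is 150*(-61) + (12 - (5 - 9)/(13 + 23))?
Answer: -82241/9 ≈ -9137.9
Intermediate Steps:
150*(-61) + (12 - (5 - 9)/(13 + 23)) = -9150 + (12 - (-4)/36) = -9150 + (12 - 1*(-⅑)) = -9150 + (12 + ⅑) = -9150 + 109/9 = -82241/9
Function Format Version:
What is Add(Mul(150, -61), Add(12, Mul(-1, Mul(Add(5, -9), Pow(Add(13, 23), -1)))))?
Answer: Rational(-82241, 9) ≈ -9137.9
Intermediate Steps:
Add(Mul(150, -61), Add(12, Mul(-1, Mul(Add(5, -9), Pow(Add(13, 23), -1))))) = Add(-9150, Add(12, Mul(-1, Mul(-4, Pow(36, -1))))) = Add(-9150, Add(12, Mul(-1, Mul(-4, Rational(1, 36))))) = Add(-9150, Add(12, Mul(-1, Rational(-1, 9)))) = Add(-9150, Add(12, Rational(1, 9))) = Add(-9150, Rational(109, 9)) = Rational(-82241, 9)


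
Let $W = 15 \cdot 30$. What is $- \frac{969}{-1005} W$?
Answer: $\frac{29070}{67} \approx 433.88$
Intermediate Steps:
$W = 450$
$- \frac{969}{-1005} W = - \frac{969}{-1005} \cdot 450 = \left(-969\right) \left(- \frac{1}{1005}\right) 450 = \frac{323}{335} \cdot 450 = \frac{29070}{67}$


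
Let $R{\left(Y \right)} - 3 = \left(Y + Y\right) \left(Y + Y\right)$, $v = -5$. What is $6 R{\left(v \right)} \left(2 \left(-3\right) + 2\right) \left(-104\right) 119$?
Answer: $30593472$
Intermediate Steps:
$R{\left(Y \right)} = 3 + 4 Y^{2}$ ($R{\left(Y \right)} = 3 + \left(Y + Y\right) \left(Y + Y\right) = 3 + 2 Y 2 Y = 3 + 4 Y^{2}$)
$6 R{\left(v \right)} \left(2 \left(-3\right) + 2\right) \left(-104\right) 119 = 6 \left(3 + 4 \left(-5\right)^{2}\right) \left(2 \left(-3\right) + 2\right) \left(-104\right) 119 = 6 \left(3 + 4 \cdot 25\right) \left(-6 + 2\right) \left(-104\right) 119 = 6 \left(3 + 100\right) \left(-4\right) \left(-104\right) 119 = 6 \cdot 103 \left(-4\right) \left(-104\right) 119 = 618 \left(-4\right) \left(-104\right) 119 = \left(-2472\right) \left(-104\right) 119 = 257088 \cdot 119 = 30593472$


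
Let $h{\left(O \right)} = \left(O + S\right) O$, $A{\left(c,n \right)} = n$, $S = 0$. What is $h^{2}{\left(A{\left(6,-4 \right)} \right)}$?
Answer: $256$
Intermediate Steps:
$h{\left(O \right)} = O^{2}$ ($h{\left(O \right)} = \left(O + 0\right) O = O O = O^{2}$)
$h^{2}{\left(A{\left(6,-4 \right)} \right)} = \left(\left(-4\right)^{2}\right)^{2} = 16^{2} = 256$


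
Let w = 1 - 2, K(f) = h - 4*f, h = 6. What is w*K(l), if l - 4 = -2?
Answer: 2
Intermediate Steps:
l = 2 (l = 4 - 2 = 2)
K(f) = 6 - 4*f
w = -1
w*K(l) = -(6 - 4*2) = -(6 - 8) = -1*(-2) = 2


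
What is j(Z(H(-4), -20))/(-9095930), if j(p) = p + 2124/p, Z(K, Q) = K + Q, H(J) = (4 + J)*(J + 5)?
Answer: 631/45479650 ≈ 1.3874e-5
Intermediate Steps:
H(J) = (4 + J)*(5 + J)
j(Z(H(-4), -20))/(-9095930) = (((20 + (-4)² + 9*(-4)) - 20) + 2124/((20 + (-4)² + 9*(-4)) - 20))/(-9095930) = (((20 + 16 - 36) - 20) + 2124/((20 + 16 - 36) - 20))*(-1/9095930) = ((0 - 20) + 2124/(0 - 20))*(-1/9095930) = (-20 + 2124/(-20))*(-1/9095930) = (-20 + 2124*(-1/20))*(-1/9095930) = (-20 - 531/5)*(-1/9095930) = -631/5*(-1/9095930) = 631/45479650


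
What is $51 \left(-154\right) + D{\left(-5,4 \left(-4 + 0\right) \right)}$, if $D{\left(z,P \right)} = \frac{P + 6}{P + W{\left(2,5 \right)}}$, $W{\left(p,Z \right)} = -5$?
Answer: $- \frac{164924}{21} \approx -7853.5$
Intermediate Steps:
$D{\left(z,P \right)} = \frac{6 + P}{-5 + P}$ ($D{\left(z,P \right)} = \frac{P + 6}{P - 5} = \frac{6 + P}{-5 + P}$)
$51 \left(-154\right) + D{\left(-5,4 \left(-4 + 0\right) \right)} = 51 \left(-154\right) + \frac{6 + 4 \left(-4 + 0\right)}{-5 + 4 \left(-4 + 0\right)} = -7854 + \frac{6 + 4 \left(-4\right)}{-5 + 4 \left(-4\right)} = -7854 + \frac{6 - 16}{-5 - 16} = -7854 + \frac{1}{-21} \left(-10\right) = -7854 - - \frac{10}{21} = -7854 + \frac{10}{21} = - \frac{164924}{21}$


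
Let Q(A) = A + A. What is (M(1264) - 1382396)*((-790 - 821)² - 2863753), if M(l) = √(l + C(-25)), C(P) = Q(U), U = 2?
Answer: 371079323072 - 536864*√317 ≈ 3.7107e+11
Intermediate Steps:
Q(A) = 2*A
C(P) = 4 (C(P) = 2*2 = 4)
M(l) = √(4 + l) (M(l) = √(l + 4) = √(4 + l))
(M(1264) - 1382396)*((-790 - 821)² - 2863753) = (√(4 + 1264) - 1382396)*((-790 - 821)² - 2863753) = (√1268 - 1382396)*((-1611)² - 2863753) = (2*√317 - 1382396)*(2595321 - 2863753) = (-1382396 + 2*√317)*(-268432) = 371079323072 - 536864*√317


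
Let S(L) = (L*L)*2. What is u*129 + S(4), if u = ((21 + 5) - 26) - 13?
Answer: -1645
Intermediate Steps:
S(L) = 2*L² (S(L) = L²*2 = 2*L²)
u = -13 (u = (26 - 26) - 13 = 0 - 13 = -13)
u*129 + S(4) = -13*129 + 2*4² = -1677 + 2*16 = -1677 + 32 = -1645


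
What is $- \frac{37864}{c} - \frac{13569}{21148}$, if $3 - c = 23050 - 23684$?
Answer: $- \frac{809391325}{13471276} \approx -60.083$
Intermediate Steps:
$c = 637$ ($c = 3 - \left(23050 - 23684\right) = 3 - -634 = 3 + 634 = 637$)
$- \frac{37864}{c} - \frac{13569}{21148} = - \frac{37864}{637} - \frac{13569}{21148} = - \frac{809391325}{13471276}$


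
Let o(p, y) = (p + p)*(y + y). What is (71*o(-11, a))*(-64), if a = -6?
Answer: -1199616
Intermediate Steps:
o(p, y) = 4*p*y (o(p, y) = (2*p)*(2*y) = 4*p*y)
(71*o(-11, a))*(-64) = (71*(4*(-11)*(-6)))*(-64) = (71*264)*(-64) = 18744*(-64) = -1199616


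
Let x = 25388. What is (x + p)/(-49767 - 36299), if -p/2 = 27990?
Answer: 15296/43033 ≈ 0.35545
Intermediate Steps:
p = -55980 (p = -2*27990 = -55980)
(x + p)/(-49767 - 36299) = (25388 - 55980)/(-49767 - 36299) = -30592/(-86066) = -30592*(-1/86066) = 15296/43033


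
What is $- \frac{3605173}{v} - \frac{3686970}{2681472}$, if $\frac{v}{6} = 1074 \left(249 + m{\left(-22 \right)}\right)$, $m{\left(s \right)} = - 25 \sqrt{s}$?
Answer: $- \frac{4494530907109}{1398431892288} - \frac{6933025 i \sqrt{22}}{37549188} \approx -3.214 - 0.86603 i$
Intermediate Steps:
$v = 1604556 - 161100 i \sqrt{22}$ ($v = 6 \cdot 1074 \left(249 - 25 \sqrt{-22}\right) = 6 \cdot 1074 \left(249 - 25 i \sqrt{22}\right) = 6 \left(267426 - 26850 i \sqrt{22}\right) = 1604556 - 161100 i \sqrt{22} \approx 1.6046 \cdot 10^{6} - 7.5563 \cdot 10^{5} i$)
$- \frac{3605173}{v} - \frac{3686970}{2681472} = - \frac{3605173}{1604556 - 161100 i \sqrt{22}} - \frac{3686970}{2681472} = - \frac{3605173}{1604556 - 161100 i \sqrt{22}} - \frac{614495}{446912} = - \frac{614495}{446912} - \frac{3605173}{1604556 - 161100 i \sqrt{22}}$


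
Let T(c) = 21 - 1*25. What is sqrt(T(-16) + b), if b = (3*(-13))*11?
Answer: I*sqrt(433) ≈ 20.809*I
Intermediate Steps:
T(c) = -4 (T(c) = 21 - 25 = -4)
b = -429 (b = -39*11 = -429)
sqrt(T(-16) + b) = sqrt(-4 - 429) = sqrt(-433) = I*sqrt(433)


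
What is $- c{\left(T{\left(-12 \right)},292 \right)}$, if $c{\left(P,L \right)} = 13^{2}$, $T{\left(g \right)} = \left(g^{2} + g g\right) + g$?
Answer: $-169$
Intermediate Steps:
$T{\left(g \right)} = g + 2 g^{2}$ ($T{\left(g \right)} = \left(g^{2} + g^{2}\right) + g = 2 g^{2} + g = g + 2 g^{2}$)
$c{\left(P,L \right)} = 169$
$- c{\left(T{\left(-12 \right)},292 \right)} = \left(-1\right) 169 = -169$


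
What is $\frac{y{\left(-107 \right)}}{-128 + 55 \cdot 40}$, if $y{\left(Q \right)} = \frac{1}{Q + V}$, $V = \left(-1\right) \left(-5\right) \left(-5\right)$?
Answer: $- \frac{1}{273504} \approx -3.6563 \cdot 10^{-6}$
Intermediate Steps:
$V = -25$ ($V = 5 \left(-5\right) = -25$)
$y{\left(Q \right)} = \frac{1}{-25 + Q}$ ($y{\left(Q \right)} = \frac{1}{Q - 25} = \frac{1}{-25 + Q}$)
$\frac{y{\left(-107 \right)}}{-128 + 55 \cdot 40} = \frac{1}{\left(-25 - 107\right) \left(-128 + 55 \cdot 40\right)} = \frac{1}{\left(-132\right) \left(-128 + 2200\right)} = - \frac{1}{132 \cdot 2072} = \left(- \frac{1}{132}\right) \frac{1}{2072} = - \frac{1}{273504}$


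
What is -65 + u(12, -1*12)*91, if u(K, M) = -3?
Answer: -338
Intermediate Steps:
-65 + u(12, -1*12)*91 = -65 - 3*91 = -65 - 273 = -338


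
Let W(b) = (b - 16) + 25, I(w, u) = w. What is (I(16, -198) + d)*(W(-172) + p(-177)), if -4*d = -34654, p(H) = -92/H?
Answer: -499227481/354 ≈ -1.4102e+6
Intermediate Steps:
W(b) = 9 + b (W(b) = (-16 + b) + 25 = 9 + b)
d = 17327/2 (d = -¼*(-34654) = 17327/2 ≈ 8663.5)
(I(16, -198) + d)*(W(-172) + p(-177)) = (16 + 17327/2)*((9 - 172) - 92/(-177)) = 17359*(-163 - 92*(-1/177))/2 = 17359*(-163 + 92/177)/2 = (17359/2)*(-28759/177) = -499227481/354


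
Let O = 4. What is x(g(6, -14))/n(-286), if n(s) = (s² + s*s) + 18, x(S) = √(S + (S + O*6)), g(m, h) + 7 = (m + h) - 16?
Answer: I*√38/163610 ≈ 3.7677e-5*I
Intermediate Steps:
g(m, h) = -23 + h + m (g(m, h) = -7 + ((m + h) - 16) = -7 + ((h + m) - 16) = -7 + (-16 + h + m) = -23 + h + m)
x(S) = √(24 + 2*S) (x(S) = √(S + (S + 4*6)) = √(S + (S + 24)) = √(S + (24 + S)) = √(24 + 2*S))
n(s) = 18 + 2*s² (n(s) = (s² + s²) + 18 = 2*s² + 18 = 18 + 2*s²)
x(g(6, -14))/n(-286) = √(24 + 2*(-23 - 14 + 6))/(18 + 2*(-286)²) = √(24 + 2*(-31))/(18 + 2*81796) = √(24 - 62)/(18 + 163592) = √(-38)/163610 = (I*√38)*(1/163610) = I*√38/163610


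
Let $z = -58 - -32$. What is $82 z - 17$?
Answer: $-2149$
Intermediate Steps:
$z = -26$ ($z = -58 + 32 = -26$)
$82 z - 17 = 82 \left(-26\right) - 17 = -2132 - 17 = -2149$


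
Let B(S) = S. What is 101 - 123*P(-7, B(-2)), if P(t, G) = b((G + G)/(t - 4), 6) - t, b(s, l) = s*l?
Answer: -11312/11 ≈ -1028.4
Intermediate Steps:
b(s, l) = l*s
P(t, G) = -t + 12*G/(-4 + t) (P(t, G) = 6*((G + G)/(t - 4)) - t = 6*((2*G)/(-4 + t)) - t = 6*(2*G/(-4 + t)) - t = 12*G/(-4 + t) - t = -t + 12*G/(-4 + t))
101 - 123*P(-7, B(-2)) = 101 - 123*(12*(-2) - 1*(-7)*(-4 - 7))/(-4 - 7) = 101 - 123*(-24 - 1*(-7)*(-11))/(-11) = 101 - (-123)*(-24 - 77)/11 = 101 - (-123)*(-101)/11 = 101 - 123*101/11 = 101 - 12423/11 = -11312/11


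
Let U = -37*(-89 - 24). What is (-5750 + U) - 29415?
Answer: -30984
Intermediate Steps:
U = 4181 (U = -37*(-113) = 4181)
(-5750 + U) - 29415 = (-5750 + 4181) - 29415 = -1569 - 29415 = -30984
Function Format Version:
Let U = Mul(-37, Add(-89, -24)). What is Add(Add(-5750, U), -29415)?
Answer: -30984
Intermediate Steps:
U = 4181 (U = Mul(-37, -113) = 4181)
Add(Add(-5750, U), -29415) = Add(Add(-5750, 4181), -29415) = Add(-1569, -29415) = -30984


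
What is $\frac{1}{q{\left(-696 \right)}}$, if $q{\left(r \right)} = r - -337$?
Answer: $- \frac{1}{359} \approx -0.0027855$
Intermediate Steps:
$q{\left(r \right)} = 337 + r$ ($q{\left(r \right)} = r + 337 = 337 + r$)
$\frac{1}{q{\left(-696 \right)}} = \frac{1}{337 - 696} = \frac{1}{-359} = - \frac{1}{359}$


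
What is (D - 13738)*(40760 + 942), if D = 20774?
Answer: 293415272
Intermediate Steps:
(D - 13738)*(40760 + 942) = (20774 - 13738)*(40760 + 942) = 7036*41702 = 293415272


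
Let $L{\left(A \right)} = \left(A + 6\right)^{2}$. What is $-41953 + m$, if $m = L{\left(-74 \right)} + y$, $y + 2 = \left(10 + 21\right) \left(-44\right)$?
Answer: $-38695$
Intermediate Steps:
$L{\left(A \right)} = \left(6 + A\right)^{2}$
$y = -1366$ ($y = -2 + \left(10 + 21\right) \left(-44\right) = -2 + 31 \left(-44\right) = -2 - 1364 = -1366$)
$m = 3258$ ($m = \left(6 - 74\right)^{2} - 1366 = \left(-68\right)^{2} - 1366 = 4624 - 1366 = 3258$)
$-41953 + m = -41953 + 3258 = -38695$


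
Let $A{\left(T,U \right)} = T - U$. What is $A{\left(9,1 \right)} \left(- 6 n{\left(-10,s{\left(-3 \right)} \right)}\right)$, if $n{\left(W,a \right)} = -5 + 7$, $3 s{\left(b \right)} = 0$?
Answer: $-96$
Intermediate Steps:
$s{\left(b \right)} = 0$ ($s{\left(b \right)} = \frac{1}{3} \cdot 0 = 0$)
$n{\left(W,a \right)} = 2$
$A{\left(9,1 \right)} \left(- 6 n{\left(-10,s{\left(-3 \right)} \right)}\right) = \left(9 - 1\right) \left(\left(-6\right) 2\right) = \left(9 - 1\right) \left(-12\right) = 8 \left(-12\right) = -96$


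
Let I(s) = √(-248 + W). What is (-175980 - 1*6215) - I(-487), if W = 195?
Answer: -182195 - I*√53 ≈ -1.822e+5 - 7.2801*I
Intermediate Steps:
I(s) = I*√53 (I(s) = √(-248 + 195) = √(-53) = I*√53)
(-175980 - 1*6215) - I(-487) = (-175980 - 1*6215) - I*√53 = (-175980 - 6215) - I*√53 = -182195 - I*√53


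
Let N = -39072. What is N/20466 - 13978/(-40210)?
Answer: -107084281/68578155 ≈ -1.5615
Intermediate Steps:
N/20466 - 13978/(-40210) = -39072/20466 - 13978/(-40210) = -39072*1/20466 - 13978*(-1/40210) = -6512/3411 + 6989/20105 = -107084281/68578155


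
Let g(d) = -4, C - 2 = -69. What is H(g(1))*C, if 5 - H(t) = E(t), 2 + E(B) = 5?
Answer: -134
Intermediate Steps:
C = -67 (C = 2 - 69 = -67)
E(B) = 3 (E(B) = -2 + 5 = 3)
H(t) = 2 (H(t) = 5 - 1*3 = 5 - 3 = 2)
H(g(1))*C = 2*(-67) = -134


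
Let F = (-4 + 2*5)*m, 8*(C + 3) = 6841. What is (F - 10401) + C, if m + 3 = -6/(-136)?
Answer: -1301059/136 ≈ -9566.6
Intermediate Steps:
C = 6817/8 (C = -3 + (⅛)*6841 = -3 + 6841/8 = 6817/8 ≈ 852.13)
m = -201/68 (m = -3 - 6/(-136) = -3 - 6*(-1/136) = -3 + 3/68 = -201/68 ≈ -2.9559)
F = -603/34 (F = (-4 + 2*5)*(-201/68) = (-4 + 10)*(-201/68) = 6*(-201/68) = -603/34 ≈ -17.735)
(F - 10401) + C = (-603/34 - 10401) + 6817/8 = -354237/34 + 6817/8 = -1301059/136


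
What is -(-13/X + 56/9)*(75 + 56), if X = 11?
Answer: -65369/99 ≈ -660.29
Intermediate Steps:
-(-13/X + 56/9)*(75 + 56) = -(-13/11 + 56/9)*(75 + 56) = -(-13*1/11 + 56*(1/9))*131 = -(-13/11 + 56/9)*131 = -499*131/99 = -1*65369/99 = -65369/99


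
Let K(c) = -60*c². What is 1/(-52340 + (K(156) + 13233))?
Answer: -1/1499267 ≈ -6.6699e-7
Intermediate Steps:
1/(-52340 + (K(156) + 13233)) = 1/(-52340 + (-60*156² + 13233)) = 1/(-52340 + (-60*24336 + 13233)) = 1/(-52340 + (-1460160 + 13233)) = 1/(-52340 - 1446927) = 1/(-1499267) = -1/1499267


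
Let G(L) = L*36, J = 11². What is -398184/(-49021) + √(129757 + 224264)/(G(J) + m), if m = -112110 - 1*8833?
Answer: 8472/1043 - √354021/116587 ≈ 8.1176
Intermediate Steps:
J = 121
G(L) = 36*L
m = -120943 (m = -112110 - 8833 = -120943)
-398184/(-49021) + √(129757 + 224264)/(G(J) + m) = -398184/(-49021) + √(129757 + 224264)/(36*121 - 120943) = -398184*(-1/49021) + √354021/(4356 - 120943) = 8472/1043 + √354021/(-116587) = 8472/1043 + √354021*(-1/116587) = 8472/1043 - √354021/116587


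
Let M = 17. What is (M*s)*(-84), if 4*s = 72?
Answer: -25704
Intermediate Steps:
s = 18 (s = (¼)*72 = 18)
(M*s)*(-84) = (17*18)*(-84) = 306*(-84) = -25704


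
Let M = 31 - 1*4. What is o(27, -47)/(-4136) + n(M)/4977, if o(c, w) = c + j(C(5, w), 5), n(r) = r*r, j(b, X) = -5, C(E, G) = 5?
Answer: 14675/103964 ≈ 0.14115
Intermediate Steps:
M = 27 (M = 31 - 4 = 27)
n(r) = r**2
o(c, w) = -5 + c (o(c, w) = c - 5 = -5 + c)
o(27, -47)/(-4136) + n(M)/4977 = (-5 + 27)/(-4136) + 27**2/4977 = 22*(-1/4136) + 729*(1/4977) = -1/188 + 81/553 = 14675/103964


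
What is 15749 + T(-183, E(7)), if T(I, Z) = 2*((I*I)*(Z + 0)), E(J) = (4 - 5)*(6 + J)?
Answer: -854965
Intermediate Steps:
E(J) = -6 - J (E(J) = -(6 + J) = -6 - J)
T(I, Z) = 2*Z*I² (T(I, Z) = 2*(I²*Z) = 2*(Z*I²) = 2*Z*I²)
15749 + T(-183, E(7)) = 15749 + 2*(-6 - 1*7)*(-183)² = 15749 + 2*(-6 - 7)*33489 = 15749 + 2*(-13)*33489 = 15749 - 870714 = -854965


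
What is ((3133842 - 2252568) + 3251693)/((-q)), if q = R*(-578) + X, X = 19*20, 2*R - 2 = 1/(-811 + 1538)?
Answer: 3004667009/144235 ≈ 20832.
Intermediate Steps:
R = 1455/1454 (R = 1 + 1/(2*(-811 + 1538)) = 1 + (½)/727 = 1 + (½)*(1/727) = 1 + 1/1454 = 1455/1454 ≈ 1.0007)
X = 380
q = -144235/727 (q = (1455/1454)*(-578) + 380 = -420495/727 + 380 = -144235/727 ≈ -198.40)
((3133842 - 2252568) + 3251693)/((-q)) = ((3133842 - 2252568) + 3251693)/((-1*(-144235/727))) = (881274 + 3251693)/(144235/727) = 4132967*(727/144235) = 3004667009/144235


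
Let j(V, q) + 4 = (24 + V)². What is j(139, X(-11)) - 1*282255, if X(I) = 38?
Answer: -255690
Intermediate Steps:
j(V, q) = -4 + (24 + V)²
j(139, X(-11)) - 1*282255 = (-4 + (24 + 139)²) - 1*282255 = (-4 + 163²) - 282255 = (-4 + 26569) - 282255 = 26565 - 282255 = -255690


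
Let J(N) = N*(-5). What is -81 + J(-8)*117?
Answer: 4599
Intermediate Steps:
J(N) = -5*N
-81 + J(-8)*117 = -81 - 5*(-8)*117 = -81 + 40*117 = -81 + 4680 = 4599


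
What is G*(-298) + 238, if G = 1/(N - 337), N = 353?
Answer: 1755/8 ≈ 219.38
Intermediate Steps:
G = 1/16 (G = 1/(353 - 337) = 1/16 ≈ 0.062500)
G*(-298) + 238 = (1/16)*(-298) + 238 = -149/8 + 238 = 1755/8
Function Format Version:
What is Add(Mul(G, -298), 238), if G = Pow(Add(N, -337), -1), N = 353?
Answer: Rational(1755, 8) ≈ 219.38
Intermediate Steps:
G = Rational(1, 16) (G = Pow(Add(353, -337), -1) = Pow(16, -1) = Rational(1, 16) ≈ 0.062500)
Add(Mul(G, -298), 238) = Add(Mul(Rational(1, 16), -298), 238) = Add(Rational(-149, 8), 238) = Rational(1755, 8)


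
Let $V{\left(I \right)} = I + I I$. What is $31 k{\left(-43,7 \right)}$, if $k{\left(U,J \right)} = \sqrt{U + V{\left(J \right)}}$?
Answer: $31 \sqrt{13} \approx 111.77$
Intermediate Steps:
$V{\left(I \right)} = I + I^{2}$
$k{\left(U,J \right)} = \sqrt{U + J \left(1 + J\right)}$
$31 k{\left(-43,7 \right)} = 31 \sqrt{-43 + 7 \left(1 + 7\right)} = 31 \sqrt{-43 + 7 \cdot 8} = 31 \sqrt{-43 + 56} = 31 \sqrt{13}$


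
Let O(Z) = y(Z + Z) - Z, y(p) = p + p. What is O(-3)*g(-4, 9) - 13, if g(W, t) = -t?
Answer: 68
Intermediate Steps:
y(p) = 2*p
O(Z) = 3*Z (O(Z) = 2*(Z + Z) - Z = 2*(2*Z) - Z = 4*Z - Z = 3*Z)
O(-3)*g(-4, 9) - 13 = (3*(-3))*(-1*9) - 13 = -9*(-9) - 13 = 81 - 13 = 68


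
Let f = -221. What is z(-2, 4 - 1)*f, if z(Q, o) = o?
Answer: -663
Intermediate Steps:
z(-2, 4 - 1)*f = (4 - 1)*(-221) = 3*(-221) = -663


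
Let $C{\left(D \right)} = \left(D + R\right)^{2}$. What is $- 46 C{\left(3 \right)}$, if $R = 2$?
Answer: $-1150$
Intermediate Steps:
$C{\left(D \right)} = \left(2 + D\right)^{2}$ ($C{\left(D \right)} = \left(D + 2\right)^{2} = \left(2 + D\right)^{2}$)
$- 46 C{\left(3 \right)} = - 46 \left(2 + 3\right)^{2} = - 46 \cdot 5^{2} = \left(-46\right) 25 = -1150$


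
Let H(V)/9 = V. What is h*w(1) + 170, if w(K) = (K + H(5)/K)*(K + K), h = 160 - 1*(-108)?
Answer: 24826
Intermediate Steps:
h = 268 (h = 160 + 108 = 268)
H(V) = 9*V
w(K) = 2*K*(K + 45/K) (w(K) = (K + (9*5)/K)*(K + K) = (K + 45/K)*(2*K) = 2*K*(K + 45/K))
h*w(1) + 170 = 268*(90 + 2*1²) + 170 = 268*(90 + 2*1) + 170 = 268*(90 + 2) + 170 = 268*92 + 170 = 24656 + 170 = 24826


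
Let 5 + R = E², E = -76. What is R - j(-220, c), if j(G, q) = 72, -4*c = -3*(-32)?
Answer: 5699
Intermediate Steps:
c = -24 (c = -(-3)*(-32)/4 = -¼*96 = -24)
R = 5771 (R = -5 + (-76)² = -5 + 5776 = 5771)
R - j(-220, c) = 5771 - 1*72 = 5771 - 72 = 5699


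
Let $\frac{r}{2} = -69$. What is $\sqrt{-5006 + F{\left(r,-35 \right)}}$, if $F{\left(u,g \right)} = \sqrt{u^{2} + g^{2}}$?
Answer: $\sqrt{-5006 + \sqrt{20269}} \approx 69.74 i$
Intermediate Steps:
$r = -138$ ($r = 2 \left(-69\right) = -138$)
$F{\left(u,g \right)} = \sqrt{g^{2} + u^{2}}$
$\sqrt{-5006 + F{\left(r,-35 \right)}} = \sqrt{-5006 + \sqrt{\left(-35\right)^{2} + \left(-138\right)^{2}}} = \sqrt{-5006 + \sqrt{1225 + 19044}} = \sqrt{-5006 + \sqrt{20269}}$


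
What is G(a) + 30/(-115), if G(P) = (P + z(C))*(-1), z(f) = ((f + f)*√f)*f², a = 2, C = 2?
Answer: -52/23 - 16*√2 ≈ -24.888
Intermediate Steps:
z(f) = 2*f^(7/2) (z(f) = ((2*f)*√f)*f² = (2*f^(3/2))*f² = 2*f^(7/2))
G(P) = -P - 16*√2 (G(P) = (P + 2*2^(7/2))*(-1) = (P + 2*(8*√2))*(-1) = (P + 16*√2)*(-1) = -P - 16*√2)
G(a) + 30/(-115) = (-1*2 - 16*√2) + 30/(-115) = (-2 - 16*√2) - 1/115*30 = (-2 - 16*√2) - 6/23 = -52/23 - 16*√2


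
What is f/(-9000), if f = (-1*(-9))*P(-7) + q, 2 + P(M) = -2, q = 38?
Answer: -1/4500 ≈ -0.00022222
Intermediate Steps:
P(M) = -4 (P(M) = -2 - 2 = -4)
f = 2 (f = -1*(-9)*(-4) + 38 = 9*(-4) + 38 = -36 + 38 = 2)
f/(-9000) = 2/(-9000) = 2*(-1/9000) = -1/4500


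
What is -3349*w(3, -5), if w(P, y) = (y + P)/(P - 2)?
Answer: 6698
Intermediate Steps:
w(P, y) = (P + y)/(-2 + P)
-3349*w(3, -5) = -3349*(3 - 5)/(-2 + 3) = -3349*(-2)/1 = -3349*(-2) = 6698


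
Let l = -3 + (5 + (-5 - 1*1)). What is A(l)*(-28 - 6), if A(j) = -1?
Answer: 34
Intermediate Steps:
l = -4 (l = -3 + (5 + (-5 - 1)) = -3 + (5 - 6) = -3 - 1 = -4)
A(l)*(-28 - 6) = -(-28 - 6) = -1*(-34) = 34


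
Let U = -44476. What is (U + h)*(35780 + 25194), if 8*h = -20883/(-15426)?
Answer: -55777727886425/20568 ≈ -2.7119e+9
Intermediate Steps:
h = 6961/41136 (h = (-20883/(-15426))/8 = (-20883*(-1/15426))/8 = (1/8)*(6961/5142) = 6961/41136 ≈ 0.16922)
(U + h)*(35780 + 25194) = (-44476 + 6961/41136)*(35780 + 25194) = -1829557775/41136*60974 = -55777727886425/20568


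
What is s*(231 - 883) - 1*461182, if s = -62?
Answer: -420758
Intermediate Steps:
s*(231 - 883) - 1*461182 = -62*(231 - 883) - 1*461182 = -62*(-652) - 461182 = 40424 - 461182 = -420758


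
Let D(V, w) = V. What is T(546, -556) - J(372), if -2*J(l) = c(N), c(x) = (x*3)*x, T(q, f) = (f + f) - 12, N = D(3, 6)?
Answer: -2221/2 ≈ -1110.5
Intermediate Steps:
N = 3
T(q, f) = -12 + 2*f (T(q, f) = 2*f - 12 = -12 + 2*f)
c(x) = 3*x² (c(x) = (3*x)*x = 3*x²)
J(l) = -27/2 (J(l) = -3*3²/2 = -3*9/2 = -½*27 = -27/2)
T(546, -556) - J(372) = (-12 + 2*(-556)) - 1*(-27/2) = (-12 - 1112) + 27/2 = -1124 + 27/2 = -2221/2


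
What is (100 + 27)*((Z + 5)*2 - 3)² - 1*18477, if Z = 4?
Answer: 10098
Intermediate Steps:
(100 + 27)*((Z + 5)*2 - 3)² - 1*18477 = (100 + 27)*((4 + 5)*2 - 3)² - 1*18477 = 127*(9*2 - 3)² - 18477 = 127*(18 - 3)² - 18477 = 127*15² - 18477 = 127*225 - 18477 = 28575 - 18477 = 10098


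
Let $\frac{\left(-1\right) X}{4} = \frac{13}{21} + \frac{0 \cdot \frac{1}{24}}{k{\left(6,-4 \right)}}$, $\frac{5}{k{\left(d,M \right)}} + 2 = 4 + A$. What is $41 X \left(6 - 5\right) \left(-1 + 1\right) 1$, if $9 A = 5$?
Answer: $0$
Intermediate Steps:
$A = \frac{5}{9}$ ($A = \frac{1}{9} \cdot 5 = \frac{5}{9} \approx 0.55556$)
$k{\left(d,M \right)} = \frac{45}{23}$ ($k{\left(d,M \right)} = \frac{5}{-2 + \left(4 + \frac{5}{9}\right)} = \frac{5}{-2 + \frac{41}{9}} = \frac{5}{\frac{23}{9}} = 5 \cdot \frac{9}{23} = \frac{45}{23}$)
$X = - \frac{52}{21}$ ($X = - 4 \left(\frac{13}{21} + \frac{0 \cdot \frac{1}{24}}{\frac{45}{23}}\right) = - 4 \left(13 \cdot \frac{1}{21} + 0 \cdot \frac{1}{24} \cdot \frac{23}{45}\right) = - 4 \left(\frac{13}{21} + 0 \cdot \frac{23}{45}\right) = - 4 \left(\frac{13}{21} + 0\right) = \left(-4\right) \frac{13}{21} = - \frac{52}{21} \approx -2.4762$)
$41 X \left(6 - 5\right) \left(-1 + 1\right) 1 = 41 \left(- \frac{52}{21}\right) \left(6 - 5\right) \left(-1 + 1\right) 1 = - \frac{2132 \cdot 1 \cdot 0 \cdot 1}{21} = - \frac{2132 \cdot 0 \cdot 1}{21} = \left(- \frac{2132}{21}\right) 0 = 0$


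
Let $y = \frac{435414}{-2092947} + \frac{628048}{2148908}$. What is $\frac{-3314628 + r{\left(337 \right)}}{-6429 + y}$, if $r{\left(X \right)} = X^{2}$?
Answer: $\frac{1199743722669803057}{2409531140955105} \approx 497.92$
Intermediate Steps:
$y = \frac{31567212462}{374795879323}$ ($y = 435414 \left(- \frac{1}{2092947}\right) + 628048 \cdot \frac{1}{2148908} = - \frac{145138}{697649} + \frac{157012}{537227} = \frac{31567212462}{374795879323} \approx 0.084225$)
$\frac{-3314628 + r{\left(337 \right)}}{-6429 + y} = \frac{-3314628 + 337^{2}}{-6429 + \frac{31567212462}{374795879323}} = \frac{-3314628 + 113569}{- \frac{2409531140955105}{374795879323}} = \left(-3201059\right) \left(- \frac{374795879323}{2409531140955105}\right) = \frac{1199743722669803057}{2409531140955105}$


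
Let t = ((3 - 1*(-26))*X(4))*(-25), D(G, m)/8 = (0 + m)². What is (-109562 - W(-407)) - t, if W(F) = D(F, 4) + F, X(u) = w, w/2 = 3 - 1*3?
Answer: -109283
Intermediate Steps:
D(G, m) = 8*m² (D(G, m) = 8*(0 + m)² = 8*m²)
w = 0 (w = 2*(3 - 1*3) = 2*(3 - 3) = 2*0 = 0)
X(u) = 0
W(F) = 128 + F (W(F) = 8*4² + F = 8*16 + F = 128 + F)
t = 0 (t = ((3 - 1*(-26))*0)*(-25) = ((3 + 26)*0)*(-25) = (29*0)*(-25) = 0*(-25) = 0)
(-109562 - W(-407)) - t = (-109562 - (128 - 407)) - 1*0 = (-109562 - 1*(-279)) + 0 = (-109562 + 279) + 0 = -109283 + 0 = -109283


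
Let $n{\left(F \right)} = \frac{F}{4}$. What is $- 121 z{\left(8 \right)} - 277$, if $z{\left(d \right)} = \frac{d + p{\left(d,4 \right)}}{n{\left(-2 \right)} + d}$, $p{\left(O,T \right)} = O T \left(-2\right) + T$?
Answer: $\frac{8429}{15} \approx 561.93$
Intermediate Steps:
$p{\left(O,T \right)} = T - 2 O T$ ($p{\left(O,T \right)} = - 2 O T + T = T - 2 O T$)
$n{\left(F \right)} = \frac{F}{4}$ ($n{\left(F \right)} = F \frac{1}{4} = \frac{F}{4}$)
$z{\left(d \right)} = \frac{4 - 7 d}{- \frac{1}{2} + d}$ ($z{\left(d \right)} = \frac{d + 4 \left(1 - 2 d\right)}{\frac{1}{4} \left(-2\right) + d} = \frac{d - \left(-4 + 8 d\right)}{- \frac{1}{2} + d} = \frac{4 - 7 d}{- \frac{1}{2} + d}$)
$- 121 z{\left(8 \right)} - 277 = - 121 \frac{2 \left(4 - 56\right)}{-1 + 2 \cdot 8} - 277 = - 121 \frac{2 \left(4 - 56\right)}{-1 + 16} - 277 = - 121 \cdot 2 \cdot \frac{1}{15} \left(-52\right) - 277 = \left(-121\right) \left(- \frac{104}{15}\right) - 277 = \frac{12584}{15} - 277 = \frac{8429}{15}$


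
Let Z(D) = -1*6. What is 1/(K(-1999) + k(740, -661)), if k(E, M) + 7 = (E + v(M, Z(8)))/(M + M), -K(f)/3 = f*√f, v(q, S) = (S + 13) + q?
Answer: -3086870/31411148143610611 - 2620215237*I*√1999/31411148143610611 ≈ -9.8273e-11 - 3.7296e-6*I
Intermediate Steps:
Z(D) = -6
v(q, S) = 13 + S + q (v(q, S) = (13 + S) + q = 13 + S + q)
K(f) = -3*f^(3/2) (K(f) = -3*f*√f = -3*f^(3/2))
k(E, M) = -7 + (7 + E + M)/(2*M) (k(E, M) = -7 + (E + (13 - 6 + M))/(M + M) = -7 + (E + (7 + M))/((2*M)) = -7 + (7 + E + M)*(1/(2*M)) = -7 + (7 + E + M)/(2*M))
1/(K(-1999) + k(740, -661)) = 1/(-(-5997)*I*√1999 + (½)*(7 + 740 - 13*(-661))/(-661)) = 1/(-(-5997)*I*√1999 + (½)*(-1/661)*(7 + 740 + 8593)) = 1/(5997*I*√1999 + (½)*(-1/661)*9340) = 1/(5997*I*√1999 - 4670/661) = 1/(-4670/661 + 5997*I*√1999)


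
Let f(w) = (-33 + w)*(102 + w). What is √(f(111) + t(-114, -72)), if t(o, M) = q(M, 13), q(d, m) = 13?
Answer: √16627 ≈ 128.95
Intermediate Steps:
t(o, M) = 13
√(f(111) + t(-114, -72)) = √((-3366 + 111² + 69*111) + 13) = √((-3366 + 12321 + 7659) + 13) = √(16614 + 13) = √16627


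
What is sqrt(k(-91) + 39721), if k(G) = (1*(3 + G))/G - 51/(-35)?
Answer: sqrt(8223741890)/455 ≈ 199.31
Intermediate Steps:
k(G) = 51/35 + (3 + G)/G (k(G) = (3 + G)/G - 51*(-1/35) = (3 + G)/G + 51/35 = 51/35 + (3 + G)/G)
sqrt(k(-91) + 39721) = sqrt((86/35 + 3/(-91)) + 39721) = sqrt((86/35 + 3*(-1/91)) + 39721) = sqrt((86/35 - 3/91) + 39721) = sqrt(1103/455 + 39721) = sqrt(18074158/455) = sqrt(8223741890)/455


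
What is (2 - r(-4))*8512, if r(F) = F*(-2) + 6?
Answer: -102144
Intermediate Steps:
r(F) = 6 - 2*F (r(F) = -2*F + 6 = 6 - 2*F)
(2 - r(-4))*8512 = (2 - (6 - 2*(-4)))*8512 = (2 - (6 + 8))*8512 = (2 - 1*14)*8512 = (2 - 14)*8512 = -12*8512 = -102144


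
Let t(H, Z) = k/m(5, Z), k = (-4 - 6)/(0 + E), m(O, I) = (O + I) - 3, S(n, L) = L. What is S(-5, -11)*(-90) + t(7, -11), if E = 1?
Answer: 8920/9 ≈ 991.11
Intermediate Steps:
m(O, I) = -3 + I + O (m(O, I) = (I + O) - 3 = -3 + I + O)
k = -10 (k = (-4 - 6)/(0 + 1) = -10/1 = -10*1 = -10)
t(H, Z) = -10/(2 + Z) (t(H, Z) = -10/(-3 + Z + 5) = -10/(2 + Z))
S(-5, -11)*(-90) + t(7, -11) = -11*(-90) - 10/(2 - 11) = 990 - 10/(-9) = 990 - 10*(-1/9) = 990 + 10/9 = 8920/9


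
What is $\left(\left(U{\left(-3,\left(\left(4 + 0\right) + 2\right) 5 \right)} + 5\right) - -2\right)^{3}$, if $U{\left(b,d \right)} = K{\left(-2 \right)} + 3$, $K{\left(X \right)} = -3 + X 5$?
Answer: $-27$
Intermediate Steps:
$K{\left(X \right)} = -3 + 5 X$
$U{\left(b,d \right)} = -10$ ($U{\left(b,d \right)} = \left(-3 + 5 \left(-2\right)\right) + 3 = \left(-3 - 10\right) + 3 = -13 + 3 = -10$)
$\left(\left(U{\left(-3,\left(\left(4 + 0\right) + 2\right) 5 \right)} + 5\right) - -2\right)^{3} = \left(\left(-10 + 5\right) - -2\right)^{3} = \left(-5 + 2\right)^{3} = \left(-3\right)^{3} = -27$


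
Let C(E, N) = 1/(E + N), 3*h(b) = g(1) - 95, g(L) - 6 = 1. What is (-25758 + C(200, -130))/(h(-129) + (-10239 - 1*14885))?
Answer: 5409177/5282200 ≈ 1.0240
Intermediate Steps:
g(L) = 7 (g(L) = 6 + 1 = 7)
h(b) = -88/3 (h(b) = (7 - 95)/3 = (⅓)*(-88) = -88/3)
(-25758 + C(200, -130))/(h(-129) + (-10239 - 1*14885)) = (-25758 + 1/(200 - 130))/(-88/3 + (-10239 - 1*14885)) = (-25758 + 1/70)/(-88/3 + (-10239 - 14885)) = (-25758 + 1/70)/(-88/3 - 25124) = -1803059/(70*(-75460/3)) = -1803059/70*(-3/75460) = 5409177/5282200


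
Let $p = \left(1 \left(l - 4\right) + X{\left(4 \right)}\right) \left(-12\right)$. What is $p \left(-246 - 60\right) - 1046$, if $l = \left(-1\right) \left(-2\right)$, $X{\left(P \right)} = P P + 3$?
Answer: $61378$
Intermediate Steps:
$X{\left(P \right)} = 3 + P^{2}$ ($X{\left(P \right)} = P^{2} + 3 = 3 + P^{2}$)
$l = 2$
$p = -204$ ($p = \left(1 \left(2 - 4\right) + \left(3 + 4^{2}\right)\right) \left(-12\right) = \left(1 \left(-2\right) + \left(3 + 16\right)\right) \left(-12\right) = \left(-2 + 19\right) \left(-12\right) = 17 \left(-12\right) = -204$)
$p \left(-246 - 60\right) - 1046 = - 204 \left(-246 - 60\right) - 1046 = \left(-204\right) \left(-306\right) - 1046 = 62424 - 1046 = 61378$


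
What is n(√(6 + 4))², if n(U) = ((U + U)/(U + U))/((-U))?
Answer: ⅒ ≈ 0.10000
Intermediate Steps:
n(U) = -1/U (n(U) = ((2*U)/((2*U)))*(-1/U) = ((2*U)*(1/(2*U)))*(-1/U) = 1*(-1/U) = -1/U)
n(√(6 + 4))² = (-1/(√(6 + 4)))² = (-1/(√10))² = (-√10/10)² = ⅒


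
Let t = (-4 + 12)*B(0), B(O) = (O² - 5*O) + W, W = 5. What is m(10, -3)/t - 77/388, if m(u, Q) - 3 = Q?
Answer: -77/388 ≈ -0.19845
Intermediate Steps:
B(O) = 5 + O² - 5*O (B(O) = (O² - 5*O) + 5 = 5 + O² - 5*O)
m(u, Q) = 3 + Q
t = 40 (t = (-4 + 12)*(5 + 0² - 5*0) = 8*(5 + 0 + 0) = 8*5 = 40)
m(10, -3)/t - 77/388 = (3 - 3)/40 - 77/388 = 0*(1/40) - 77*1/388 = 0 - 77/388 = -77/388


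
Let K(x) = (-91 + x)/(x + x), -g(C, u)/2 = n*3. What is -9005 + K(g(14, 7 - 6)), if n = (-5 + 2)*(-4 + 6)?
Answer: -648415/72 ≈ -9005.8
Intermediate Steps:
n = -6 (n = -3*2 = -6)
g(C, u) = 36 (g(C, u) = -(-12)*3 = -2*(-18) = 36)
K(x) = (-91 + x)/(2*x) (K(x) = (-91 + x)/((2*x)) = (-91 + x)*(1/(2*x)) = (-91 + x)/(2*x))
-9005 + K(g(14, 7 - 6)) = -9005 + (½)*(-91 + 36)/36 = -9005 + (½)*(1/36)*(-55) = -9005 - 55/72 = -648415/72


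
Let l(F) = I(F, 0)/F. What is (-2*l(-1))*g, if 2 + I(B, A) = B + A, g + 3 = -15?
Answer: 108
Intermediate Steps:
g = -18 (g = -3 - 15 = -18)
I(B, A) = -2 + A + B (I(B, A) = -2 + (B + A) = -2 + (A + B) = -2 + A + B)
l(F) = (-2 + F)/F (l(F) = (-2 + 0 + F)/F = (-2 + F)/F)
(-2*l(-1))*g = -2*(-2 - 1)/(-1)*(-18) = -(-2)*(-3)*(-18) = -2*3*(-18) = -6*(-18) = 108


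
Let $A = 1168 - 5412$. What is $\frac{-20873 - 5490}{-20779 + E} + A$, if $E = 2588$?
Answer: $- \frac{77176241}{18191} \approx -4242.5$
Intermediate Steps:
$A = -4244$ ($A = 1168 - 5412 = -4244$)
$\frac{-20873 - 5490}{-20779 + E} + A = \frac{-20873 - 5490}{-20779 + 2588} - 4244 = - \frac{26363}{-18191} - 4244 = \left(-26363\right) \left(- \frac{1}{18191}\right) - 4244 = \frac{26363}{18191} - 4244 = - \frac{77176241}{18191}$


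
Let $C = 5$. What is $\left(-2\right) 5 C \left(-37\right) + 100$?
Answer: $1950$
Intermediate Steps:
$\left(-2\right) 5 C \left(-37\right) + 100 = \left(-2\right) 5 \cdot 5 \left(-37\right) + 100 = \left(-10\right) 5 \left(-37\right) + 100 = \left(-50\right) \left(-37\right) + 100 = 1850 + 100 = 1950$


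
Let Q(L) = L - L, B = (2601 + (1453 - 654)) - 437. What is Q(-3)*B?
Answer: 0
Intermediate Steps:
B = 2963 (B = (2601 + 799) - 437 = 3400 - 437 = 2963)
Q(L) = 0
Q(-3)*B = 0*2963 = 0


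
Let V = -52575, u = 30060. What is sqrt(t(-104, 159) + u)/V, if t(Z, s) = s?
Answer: -sqrt(30219)/52575 ≈ -0.0033064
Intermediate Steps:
sqrt(t(-104, 159) + u)/V = sqrt(159 + 30060)/(-52575) = sqrt(30219)*(-1/52575) = -sqrt(30219)/52575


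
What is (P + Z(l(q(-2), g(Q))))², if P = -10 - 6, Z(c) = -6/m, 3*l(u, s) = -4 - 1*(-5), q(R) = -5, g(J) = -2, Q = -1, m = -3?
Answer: 196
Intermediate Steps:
l(u, s) = ⅓ (l(u, s) = (-4 - 1*(-5))/3 = (-4 + 5)/3 = (⅓)*1 = ⅓)
Z(c) = 2 (Z(c) = -6/(-3) = -6*(-⅓) = 2)
P = -16
(P + Z(l(q(-2), g(Q))))² = (-16 + 2)² = (-14)² = 196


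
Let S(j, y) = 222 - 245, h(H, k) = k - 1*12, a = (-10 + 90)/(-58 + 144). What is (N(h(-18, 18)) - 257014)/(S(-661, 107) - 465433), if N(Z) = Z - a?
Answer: 1381423/2501826 ≈ 0.55217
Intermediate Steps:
a = 40/43 (a = 80/86 = 80*(1/86) = 40/43 ≈ 0.93023)
h(H, k) = -12 + k (h(H, k) = k - 12 = -12 + k)
S(j, y) = -23
N(Z) = -40/43 + Z (N(Z) = Z - 1*40/43 = Z - 40/43 = -40/43 + Z)
(N(h(-18, 18)) - 257014)/(S(-661, 107) - 465433) = ((-40/43 + (-12 + 18)) - 257014)/(-23 - 465433) = ((-40/43 + 6) - 257014)/(-465456) = (218/43 - 257014)*(-1/465456) = -11051384/43*(-1/465456) = 1381423/2501826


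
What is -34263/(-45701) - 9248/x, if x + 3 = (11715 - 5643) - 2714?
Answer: -307690483/153326855 ≈ -2.0068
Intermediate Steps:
x = 3355 (x = -3 + ((11715 - 5643) - 2714) = -3 + (6072 - 2714) = -3 + 3358 = 3355)
-34263/(-45701) - 9248/x = -34263/(-45701) - 9248/3355 = -34263*(-1/45701) - 9248*1/3355 = 34263/45701 - 9248/3355 = -307690483/153326855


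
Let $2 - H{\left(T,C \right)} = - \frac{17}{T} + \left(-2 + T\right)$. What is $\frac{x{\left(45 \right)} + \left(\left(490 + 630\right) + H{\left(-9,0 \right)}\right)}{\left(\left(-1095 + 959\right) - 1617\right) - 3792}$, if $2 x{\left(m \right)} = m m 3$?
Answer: $- \frac{15007}{19962} \approx -0.75178$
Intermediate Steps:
$x{\left(m \right)} = \frac{3 m^{2}}{2}$ ($x{\left(m \right)} = \frac{m m 3}{2} = \frac{m^{2} \cdot 3}{2} = \frac{3 m^{2}}{2}$)
$H{\left(T,C \right)} = 4 - T + \frac{17}{T}$ ($H{\left(T,C \right)} = 2 - \left(- \frac{17}{T} + \left(-2 + T\right)\right) = 2 - \left(-2 + T - \frac{17}{T}\right) = 2 + \left(2 - T + \frac{17}{T}\right) = 4 - T + \frac{17}{T}$)
$\frac{x{\left(45 \right)} + \left(\left(490 + 630\right) + H{\left(-9,0 \right)}\right)}{\left(\left(-1095 + 959\right) - 1617\right) - 3792} = \frac{\frac{3 \cdot 45^{2}}{2} + \left(\left(490 + 630\right) + \left(4 - -9 + \frac{17}{-9}\right)\right)}{\left(\left(-1095 + 959\right) - 1617\right) - 3792} = \frac{\frac{3}{2} \cdot 2025 + \left(1120 + \left(4 + 9 + 17 \left(- \frac{1}{9}\right)\right)\right)}{\left(-136 - 1617\right) - 3792} = \frac{\frac{6075}{2} + \left(1120 + \left(4 + 9 - \frac{17}{9}\right)\right)}{-1753 - 3792} = \frac{\frac{6075}{2} + \left(1120 + \frac{100}{9}\right)}{-5545} = \left(\frac{6075}{2} + \frac{10180}{9}\right) \left(- \frac{1}{5545}\right) = \frac{75035}{18} \left(- \frac{1}{5545}\right) = - \frac{15007}{19962}$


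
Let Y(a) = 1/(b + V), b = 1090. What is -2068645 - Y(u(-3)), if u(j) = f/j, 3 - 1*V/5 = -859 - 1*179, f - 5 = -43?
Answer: -13022120276/6295 ≈ -2.0686e+6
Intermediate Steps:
f = -38 (f = 5 - 43 = -38)
V = 5205 (V = 15 - 5*(-859 - 1*179) = 15 - 5*(-859 - 179) = 15 - 5*(-1038) = 15 + 5190 = 5205)
u(j) = -38/j
Y(a) = 1/6295 (Y(a) = 1/(1090 + 5205) = 1/6295)
-2068645 - Y(u(-3)) = -2068645 - 1*1/6295 = -2068645 - 1/6295 = -13022120276/6295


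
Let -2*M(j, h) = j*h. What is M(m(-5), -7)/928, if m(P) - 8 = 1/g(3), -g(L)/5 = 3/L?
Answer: 273/9280 ≈ 0.029418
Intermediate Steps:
g(L) = -15/L
m(P) = 39/5 (m(P) = 8 + 1/(-15/3) = 8 + 1/(-15*⅓) = 8 + 1/(-5) = 8 - ⅕ = 39/5)
M(j, h) = -h*j/2 (M(j, h) = -j*h/2 = -h*j/2)
M(m(-5), -7)/928 = -½*(-7)*39/5/928 = (273/10)*(1/928) = 273/9280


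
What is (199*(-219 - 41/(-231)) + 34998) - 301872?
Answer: -71706946/231 ≈ -3.1042e+5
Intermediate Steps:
(199*(-219 - 41/(-231)) + 34998) - 301872 = (199*(-219 - 41*(-1/231)) + 34998) - 301872 = (199*(-219 + 41/231) + 34998) - 301872 = (199*(-50548/231) + 34998) - 301872 = (-10059052/231 + 34998) - 301872 = -1974514/231 - 301872 = -71706946/231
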